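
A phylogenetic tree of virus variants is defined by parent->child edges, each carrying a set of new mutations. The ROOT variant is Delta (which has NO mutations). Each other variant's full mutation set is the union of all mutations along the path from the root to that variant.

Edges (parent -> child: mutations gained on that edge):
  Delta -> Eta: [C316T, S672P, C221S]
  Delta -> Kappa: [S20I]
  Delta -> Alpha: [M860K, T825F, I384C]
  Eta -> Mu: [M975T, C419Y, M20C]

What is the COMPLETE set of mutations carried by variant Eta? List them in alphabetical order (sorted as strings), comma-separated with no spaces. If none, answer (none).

At Delta: gained [] -> total []
At Eta: gained ['C316T', 'S672P', 'C221S'] -> total ['C221S', 'C316T', 'S672P']

Answer: C221S,C316T,S672P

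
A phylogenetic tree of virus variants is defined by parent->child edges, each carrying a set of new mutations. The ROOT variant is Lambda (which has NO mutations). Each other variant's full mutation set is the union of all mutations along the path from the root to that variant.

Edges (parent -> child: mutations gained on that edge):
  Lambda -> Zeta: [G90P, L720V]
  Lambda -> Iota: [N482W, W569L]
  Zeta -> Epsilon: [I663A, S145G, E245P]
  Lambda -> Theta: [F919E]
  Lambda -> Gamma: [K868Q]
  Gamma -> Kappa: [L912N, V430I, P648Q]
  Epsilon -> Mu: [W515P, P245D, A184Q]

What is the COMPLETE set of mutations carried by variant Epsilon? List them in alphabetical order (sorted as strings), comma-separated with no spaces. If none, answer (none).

At Lambda: gained [] -> total []
At Zeta: gained ['G90P', 'L720V'] -> total ['G90P', 'L720V']
At Epsilon: gained ['I663A', 'S145G', 'E245P'] -> total ['E245P', 'G90P', 'I663A', 'L720V', 'S145G']

Answer: E245P,G90P,I663A,L720V,S145G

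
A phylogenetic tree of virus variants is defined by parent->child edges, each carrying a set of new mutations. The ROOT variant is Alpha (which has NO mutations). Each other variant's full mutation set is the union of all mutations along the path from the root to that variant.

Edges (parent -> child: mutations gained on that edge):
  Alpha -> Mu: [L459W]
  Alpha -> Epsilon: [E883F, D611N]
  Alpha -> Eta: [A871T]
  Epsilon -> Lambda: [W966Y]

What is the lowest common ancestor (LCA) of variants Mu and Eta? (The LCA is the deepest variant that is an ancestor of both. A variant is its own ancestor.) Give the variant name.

Answer: Alpha

Derivation:
Path from root to Mu: Alpha -> Mu
  ancestors of Mu: {Alpha, Mu}
Path from root to Eta: Alpha -> Eta
  ancestors of Eta: {Alpha, Eta}
Common ancestors: {Alpha}
Walk up from Eta: Eta (not in ancestors of Mu), Alpha (in ancestors of Mu)
Deepest common ancestor (LCA) = Alpha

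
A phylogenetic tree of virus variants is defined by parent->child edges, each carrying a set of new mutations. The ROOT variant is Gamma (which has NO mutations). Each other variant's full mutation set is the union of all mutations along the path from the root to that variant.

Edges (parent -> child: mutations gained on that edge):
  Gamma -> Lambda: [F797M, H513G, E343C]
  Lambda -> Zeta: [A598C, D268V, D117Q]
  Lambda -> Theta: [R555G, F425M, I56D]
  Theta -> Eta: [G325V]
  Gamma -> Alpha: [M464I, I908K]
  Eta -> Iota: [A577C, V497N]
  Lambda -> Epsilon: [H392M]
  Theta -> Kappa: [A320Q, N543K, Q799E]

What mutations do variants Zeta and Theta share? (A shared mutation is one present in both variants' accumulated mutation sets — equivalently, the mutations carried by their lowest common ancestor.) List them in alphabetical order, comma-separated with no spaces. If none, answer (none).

Accumulating mutations along path to Zeta:
  At Gamma: gained [] -> total []
  At Lambda: gained ['F797M', 'H513G', 'E343C'] -> total ['E343C', 'F797M', 'H513G']
  At Zeta: gained ['A598C', 'D268V', 'D117Q'] -> total ['A598C', 'D117Q', 'D268V', 'E343C', 'F797M', 'H513G']
Mutations(Zeta) = ['A598C', 'D117Q', 'D268V', 'E343C', 'F797M', 'H513G']
Accumulating mutations along path to Theta:
  At Gamma: gained [] -> total []
  At Lambda: gained ['F797M', 'H513G', 'E343C'] -> total ['E343C', 'F797M', 'H513G']
  At Theta: gained ['R555G', 'F425M', 'I56D'] -> total ['E343C', 'F425M', 'F797M', 'H513G', 'I56D', 'R555G']
Mutations(Theta) = ['E343C', 'F425M', 'F797M', 'H513G', 'I56D', 'R555G']
Intersection: ['A598C', 'D117Q', 'D268V', 'E343C', 'F797M', 'H513G'] ∩ ['E343C', 'F425M', 'F797M', 'H513G', 'I56D', 'R555G'] = ['E343C', 'F797M', 'H513G']

Answer: E343C,F797M,H513G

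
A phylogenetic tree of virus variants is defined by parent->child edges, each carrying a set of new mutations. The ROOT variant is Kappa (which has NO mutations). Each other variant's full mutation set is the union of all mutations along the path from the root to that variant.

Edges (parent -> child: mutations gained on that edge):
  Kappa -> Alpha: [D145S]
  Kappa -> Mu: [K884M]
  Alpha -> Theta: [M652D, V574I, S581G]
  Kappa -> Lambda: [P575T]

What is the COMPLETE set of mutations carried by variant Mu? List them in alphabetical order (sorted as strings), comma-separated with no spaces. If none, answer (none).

At Kappa: gained [] -> total []
At Mu: gained ['K884M'] -> total ['K884M']

Answer: K884M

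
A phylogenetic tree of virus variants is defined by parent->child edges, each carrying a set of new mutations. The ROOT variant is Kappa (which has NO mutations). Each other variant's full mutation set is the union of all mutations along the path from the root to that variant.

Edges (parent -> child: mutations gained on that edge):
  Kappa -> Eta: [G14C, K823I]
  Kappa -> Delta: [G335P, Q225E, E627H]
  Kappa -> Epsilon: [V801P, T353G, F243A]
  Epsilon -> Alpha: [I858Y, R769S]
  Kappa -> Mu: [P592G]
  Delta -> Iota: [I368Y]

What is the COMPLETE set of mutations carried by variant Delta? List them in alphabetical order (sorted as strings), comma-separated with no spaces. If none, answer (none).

Answer: E627H,G335P,Q225E

Derivation:
At Kappa: gained [] -> total []
At Delta: gained ['G335P', 'Q225E', 'E627H'] -> total ['E627H', 'G335P', 'Q225E']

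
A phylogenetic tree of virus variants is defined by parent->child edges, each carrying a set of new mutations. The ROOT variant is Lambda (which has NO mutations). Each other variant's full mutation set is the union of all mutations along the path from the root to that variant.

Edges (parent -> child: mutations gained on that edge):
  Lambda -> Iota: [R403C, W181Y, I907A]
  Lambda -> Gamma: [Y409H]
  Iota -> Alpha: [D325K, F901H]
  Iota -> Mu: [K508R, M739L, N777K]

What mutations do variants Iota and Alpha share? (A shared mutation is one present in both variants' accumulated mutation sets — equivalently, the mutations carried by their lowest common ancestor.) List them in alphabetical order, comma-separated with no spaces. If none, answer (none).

Accumulating mutations along path to Iota:
  At Lambda: gained [] -> total []
  At Iota: gained ['R403C', 'W181Y', 'I907A'] -> total ['I907A', 'R403C', 'W181Y']
Mutations(Iota) = ['I907A', 'R403C', 'W181Y']
Accumulating mutations along path to Alpha:
  At Lambda: gained [] -> total []
  At Iota: gained ['R403C', 'W181Y', 'I907A'] -> total ['I907A', 'R403C', 'W181Y']
  At Alpha: gained ['D325K', 'F901H'] -> total ['D325K', 'F901H', 'I907A', 'R403C', 'W181Y']
Mutations(Alpha) = ['D325K', 'F901H', 'I907A', 'R403C', 'W181Y']
Intersection: ['I907A', 'R403C', 'W181Y'] ∩ ['D325K', 'F901H', 'I907A', 'R403C', 'W181Y'] = ['I907A', 'R403C', 'W181Y']

Answer: I907A,R403C,W181Y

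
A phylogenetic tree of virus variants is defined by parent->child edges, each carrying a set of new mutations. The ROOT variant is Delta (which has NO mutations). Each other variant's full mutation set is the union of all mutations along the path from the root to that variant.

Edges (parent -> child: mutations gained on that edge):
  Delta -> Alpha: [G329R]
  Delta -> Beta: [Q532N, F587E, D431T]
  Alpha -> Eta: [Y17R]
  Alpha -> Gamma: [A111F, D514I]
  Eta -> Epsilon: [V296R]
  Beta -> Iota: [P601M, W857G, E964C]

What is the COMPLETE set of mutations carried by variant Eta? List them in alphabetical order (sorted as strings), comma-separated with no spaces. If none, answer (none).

At Delta: gained [] -> total []
At Alpha: gained ['G329R'] -> total ['G329R']
At Eta: gained ['Y17R'] -> total ['G329R', 'Y17R']

Answer: G329R,Y17R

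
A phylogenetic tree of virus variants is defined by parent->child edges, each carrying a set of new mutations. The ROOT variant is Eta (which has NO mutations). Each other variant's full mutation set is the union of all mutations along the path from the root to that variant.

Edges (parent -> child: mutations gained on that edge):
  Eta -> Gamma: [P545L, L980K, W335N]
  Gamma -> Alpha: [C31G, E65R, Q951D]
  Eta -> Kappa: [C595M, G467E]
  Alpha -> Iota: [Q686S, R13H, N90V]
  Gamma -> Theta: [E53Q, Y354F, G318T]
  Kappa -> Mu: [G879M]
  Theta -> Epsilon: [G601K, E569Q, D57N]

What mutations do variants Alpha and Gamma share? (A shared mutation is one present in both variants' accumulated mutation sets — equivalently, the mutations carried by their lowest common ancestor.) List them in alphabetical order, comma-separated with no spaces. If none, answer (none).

Answer: L980K,P545L,W335N

Derivation:
Accumulating mutations along path to Alpha:
  At Eta: gained [] -> total []
  At Gamma: gained ['P545L', 'L980K', 'W335N'] -> total ['L980K', 'P545L', 'W335N']
  At Alpha: gained ['C31G', 'E65R', 'Q951D'] -> total ['C31G', 'E65R', 'L980K', 'P545L', 'Q951D', 'W335N']
Mutations(Alpha) = ['C31G', 'E65R', 'L980K', 'P545L', 'Q951D', 'W335N']
Accumulating mutations along path to Gamma:
  At Eta: gained [] -> total []
  At Gamma: gained ['P545L', 'L980K', 'W335N'] -> total ['L980K', 'P545L', 'W335N']
Mutations(Gamma) = ['L980K', 'P545L', 'W335N']
Intersection: ['C31G', 'E65R', 'L980K', 'P545L', 'Q951D', 'W335N'] ∩ ['L980K', 'P545L', 'W335N'] = ['L980K', 'P545L', 'W335N']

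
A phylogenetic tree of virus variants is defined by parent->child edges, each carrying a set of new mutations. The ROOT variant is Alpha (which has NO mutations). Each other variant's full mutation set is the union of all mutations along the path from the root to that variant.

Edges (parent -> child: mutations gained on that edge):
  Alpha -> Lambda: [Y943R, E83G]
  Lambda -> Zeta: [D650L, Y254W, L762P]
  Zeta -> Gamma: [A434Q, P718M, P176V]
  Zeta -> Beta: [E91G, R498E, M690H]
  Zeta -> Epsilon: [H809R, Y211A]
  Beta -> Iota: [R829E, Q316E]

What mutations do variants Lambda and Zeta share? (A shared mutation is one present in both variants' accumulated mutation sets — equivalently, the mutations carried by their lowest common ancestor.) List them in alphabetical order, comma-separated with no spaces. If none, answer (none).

Accumulating mutations along path to Lambda:
  At Alpha: gained [] -> total []
  At Lambda: gained ['Y943R', 'E83G'] -> total ['E83G', 'Y943R']
Mutations(Lambda) = ['E83G', 'Y943R']
Accumulating mutations along path to Zeta:
  At Alpha: gained [] -> total []
  At Lambda: gained ['Y943R', 'E83G'] -> total ['E83G', 'Y943R']
  At Zeta: gained ['D650L', 'Y254W', 'L762P'] -> total ['D650L', 'E83G', 'L762P', 'Y254W', 'Y943R']
Mutations(Zeta) = ['D650L', 'E83G', 'L762P', 'Y254W', 'Y943R']
Intersection: ['E83G', 'Y943R'] ∩ ['D650L', 'E83G', 'L762P', 'Y254W', 'Y943R'] = ['E83G', 'Y943R']

Answer: E83G,Y943R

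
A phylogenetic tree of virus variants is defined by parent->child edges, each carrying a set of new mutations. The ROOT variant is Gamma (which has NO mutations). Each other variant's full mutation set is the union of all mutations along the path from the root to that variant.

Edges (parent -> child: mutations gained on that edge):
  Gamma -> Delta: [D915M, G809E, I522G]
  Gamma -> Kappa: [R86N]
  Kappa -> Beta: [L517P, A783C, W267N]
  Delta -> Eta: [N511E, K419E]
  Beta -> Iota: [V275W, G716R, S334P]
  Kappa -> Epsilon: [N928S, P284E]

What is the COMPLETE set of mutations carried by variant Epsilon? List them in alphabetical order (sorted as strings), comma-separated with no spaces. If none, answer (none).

At Gamma: gained [] -> total []
At Kappa: gained ['R86N'] -> total ['R86N']
At Epsilon: gained ['N928S', 'P284E'] -> total ['N928S', 'P284E', 'R86N']

Answer: N928S,P284E,R86N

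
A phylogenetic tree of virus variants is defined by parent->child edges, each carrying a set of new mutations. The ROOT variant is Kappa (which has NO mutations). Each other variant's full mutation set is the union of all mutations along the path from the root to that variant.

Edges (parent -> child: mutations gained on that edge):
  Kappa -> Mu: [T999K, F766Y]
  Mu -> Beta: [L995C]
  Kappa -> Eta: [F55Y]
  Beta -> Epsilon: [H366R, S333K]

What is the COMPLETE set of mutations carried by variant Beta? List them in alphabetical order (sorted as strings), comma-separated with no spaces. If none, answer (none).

Answer: F766Y,L995C,T999K

Derivation:
At Kappa: gained [] -> total []
At Mu: gained ['T999K', 'F766Y'] -> total ['F766Y', 'T999K']
At Beta: gained ['L995C'] -> total ['F766Y', 'L995C', 'T999K']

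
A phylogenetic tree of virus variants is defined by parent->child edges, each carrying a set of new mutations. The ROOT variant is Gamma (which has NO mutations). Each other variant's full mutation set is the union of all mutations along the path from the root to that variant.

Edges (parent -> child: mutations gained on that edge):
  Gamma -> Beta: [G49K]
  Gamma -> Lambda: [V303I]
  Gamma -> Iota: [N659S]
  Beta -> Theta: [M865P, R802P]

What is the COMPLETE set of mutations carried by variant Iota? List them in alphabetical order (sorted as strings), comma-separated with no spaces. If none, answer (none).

Answer: N659S

Derivation:
At Gamma: gained [] -> total []
At Iota: gained ['N659S'] -> total ['N659S']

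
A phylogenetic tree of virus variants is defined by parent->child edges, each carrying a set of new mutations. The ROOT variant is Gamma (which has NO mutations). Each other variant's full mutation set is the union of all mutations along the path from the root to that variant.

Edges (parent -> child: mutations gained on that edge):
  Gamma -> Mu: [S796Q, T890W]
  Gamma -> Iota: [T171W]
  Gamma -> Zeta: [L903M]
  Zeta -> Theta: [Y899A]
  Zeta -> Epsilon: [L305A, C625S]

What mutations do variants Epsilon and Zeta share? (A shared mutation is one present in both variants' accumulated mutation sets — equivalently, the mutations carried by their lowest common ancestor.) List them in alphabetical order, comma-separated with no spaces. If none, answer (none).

Answer: L903M

Derivation:
Accumulating mutations along path to Epsilon:
  At Gamma: gained [] -> total []
  At Zeta: gained ['L903M'] -> total ['L903M']
  At Epsilon: gained ['L305A', 'C625S'] -> total ['C625S', 'L305A', 'L903M']
Mutations(Epsilon) = ['C625S', 'L305A', 'L903M']
Accumulating mutations along path to Zeta:
  At Gamma: gained [] -> total []
  At Zeta: gained ['L903M'] -> total ['L903M']
Mutations(Zeta) = ['L903M']
Intersection: ['C625S', 'L305A', 'L903M'] ∩ ['L903M'] = ['L903M']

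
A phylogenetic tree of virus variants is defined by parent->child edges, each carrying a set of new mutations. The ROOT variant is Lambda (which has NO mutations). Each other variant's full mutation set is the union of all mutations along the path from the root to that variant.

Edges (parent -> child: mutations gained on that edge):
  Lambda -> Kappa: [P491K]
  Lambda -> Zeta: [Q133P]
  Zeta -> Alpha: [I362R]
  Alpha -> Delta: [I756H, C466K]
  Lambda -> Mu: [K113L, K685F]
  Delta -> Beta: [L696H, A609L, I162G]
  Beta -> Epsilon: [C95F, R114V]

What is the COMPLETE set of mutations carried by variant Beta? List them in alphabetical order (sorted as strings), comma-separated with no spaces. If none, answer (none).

Answer: A609L,C466K,I162G,I362R,I756H,L696H,Q133P

Derivation:
At Lambda: gained [] -> total []
At Zeta: gained ['Q133P'] -> total ['Q133P']
At Alpha: gained ['I362R'] -> total ['I362R', 'Q133P']
At Delta: gained ['I756H', 'C466K'] -> total ['C466K', 'I362R', 'I756H', 'Q133P']
At Beta: gained ['L696H', 'A609L', 'I162G'] -> total ['A609L', 'C466K', 'I162G', 'I362R', 'I756H', 'L696H', 'Q133P']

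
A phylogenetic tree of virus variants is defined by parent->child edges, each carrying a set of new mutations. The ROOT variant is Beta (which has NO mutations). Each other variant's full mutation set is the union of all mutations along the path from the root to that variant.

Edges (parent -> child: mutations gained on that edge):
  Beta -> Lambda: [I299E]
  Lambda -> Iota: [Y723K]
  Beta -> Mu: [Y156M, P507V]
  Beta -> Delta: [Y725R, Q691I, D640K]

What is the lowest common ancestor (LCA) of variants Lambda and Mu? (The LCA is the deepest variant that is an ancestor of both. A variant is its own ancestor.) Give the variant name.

Answer: Beta

Derivation:
Path from root to Lambda: Beta -> Lambda
  ancestors of Lambda: {Beta, Lambda}
Path from root to Mu: Beta -> Mu
  ancestors of Mu: {Beta, Mu}
Common ancestors: {Beta}
Walk up from Mu: Mu (not in ancestors of Lambda), Beta (in ancestors of Lambda)
Deepest common ancestor (LCA) = Beta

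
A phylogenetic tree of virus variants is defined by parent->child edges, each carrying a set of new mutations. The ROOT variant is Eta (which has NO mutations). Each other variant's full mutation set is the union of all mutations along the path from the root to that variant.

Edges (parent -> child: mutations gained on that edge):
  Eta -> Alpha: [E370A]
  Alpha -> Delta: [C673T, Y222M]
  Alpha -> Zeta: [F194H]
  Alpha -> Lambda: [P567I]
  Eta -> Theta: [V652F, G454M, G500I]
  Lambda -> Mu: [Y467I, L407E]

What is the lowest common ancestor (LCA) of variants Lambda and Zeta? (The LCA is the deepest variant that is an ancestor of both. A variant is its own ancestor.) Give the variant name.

Answer: Alpha

Derivation:
Path from root to Lambda: Eta -> Alpha -> Lambda
  ancestors of Lambda: {Eta, Alpha, Lambda}
Path from root to Zeta: Eta -> Alpha -> Zeta
  ancestors of Zeta: {Eta, Alpha, Zeta}
Common ancestors: {Eta, Alpha}
Walk up from Zeta: Zeta (not in ancestors of Lambda), Alpha (in ancestors of Lambda), Eta (in ancestors of Lambda)
Deepest common ancestor (LCA) = Alpha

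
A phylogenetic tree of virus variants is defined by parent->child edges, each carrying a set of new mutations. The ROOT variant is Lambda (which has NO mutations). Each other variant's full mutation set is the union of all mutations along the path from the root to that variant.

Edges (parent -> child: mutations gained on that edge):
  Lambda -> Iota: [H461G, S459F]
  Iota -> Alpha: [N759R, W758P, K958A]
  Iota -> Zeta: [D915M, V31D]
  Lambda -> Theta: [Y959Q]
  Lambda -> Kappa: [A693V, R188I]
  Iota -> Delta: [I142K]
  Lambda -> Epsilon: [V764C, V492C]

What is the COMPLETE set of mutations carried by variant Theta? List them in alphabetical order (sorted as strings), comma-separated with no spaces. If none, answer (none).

At Lambda: gained [] -> total []
At Theta: gained ['Y959Q'] -> total ['Y959Q']

Answer: Y959Q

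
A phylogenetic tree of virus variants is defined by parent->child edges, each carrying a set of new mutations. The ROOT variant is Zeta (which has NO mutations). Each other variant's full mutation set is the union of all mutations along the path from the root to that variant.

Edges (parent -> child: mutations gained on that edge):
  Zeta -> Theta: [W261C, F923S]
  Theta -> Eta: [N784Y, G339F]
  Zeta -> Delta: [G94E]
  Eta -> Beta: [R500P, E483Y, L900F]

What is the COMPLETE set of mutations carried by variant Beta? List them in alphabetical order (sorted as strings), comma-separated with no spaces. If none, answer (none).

At Zeta: gained [] -> total []
At Theta: gained ['W261C', 'F923S'] -> total ['F923S', 'W261C']
At Eta: gained ['N784Y', 'G339F'] -> total ['F923S', 'G339F', 'N784Y', 'W261C']
At Beta: gained ['R500P', 'E483Y', 'L900F'] -> total ['E483Y', 'F923S', 'G339F', 'L900F', 'N784Y', 'R500P', 'W261C']

Answer: E483Y,F923S,G339F,L900F,N784Y,R500P,W261C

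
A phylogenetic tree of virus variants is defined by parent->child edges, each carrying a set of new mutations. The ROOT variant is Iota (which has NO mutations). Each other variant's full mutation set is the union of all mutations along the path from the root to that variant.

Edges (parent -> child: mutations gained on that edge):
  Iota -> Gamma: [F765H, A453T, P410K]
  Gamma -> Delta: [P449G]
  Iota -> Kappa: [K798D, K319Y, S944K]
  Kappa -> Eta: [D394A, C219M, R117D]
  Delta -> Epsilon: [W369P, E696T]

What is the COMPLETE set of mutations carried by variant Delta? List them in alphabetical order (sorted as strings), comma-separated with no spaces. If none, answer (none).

At Iota: gained [] -> total []
At Gamma: gained ['F765H', 'A453T', 'P410K'] -> total ['A453T', 'F765H', 'P410K']
At Delta: gained ['P449G'] -> total ['A453T', 'F765H', 'P410K', 'P449G']

Answer: A453T,F765H,P410K,P449G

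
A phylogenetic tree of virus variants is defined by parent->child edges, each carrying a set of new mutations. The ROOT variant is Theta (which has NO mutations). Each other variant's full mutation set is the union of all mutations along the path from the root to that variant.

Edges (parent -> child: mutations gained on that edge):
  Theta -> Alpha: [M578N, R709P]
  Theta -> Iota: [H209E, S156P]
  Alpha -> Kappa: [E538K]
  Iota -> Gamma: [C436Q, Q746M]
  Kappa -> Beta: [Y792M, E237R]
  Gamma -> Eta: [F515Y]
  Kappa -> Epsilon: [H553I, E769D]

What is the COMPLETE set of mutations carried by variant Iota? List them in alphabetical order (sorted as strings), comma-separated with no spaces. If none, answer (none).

At Theta: gained [] -> total []
At Iota: gained ['H209E', 'S156P'] -> total ['H209E', 'S156P']

Answer: H209E,S156P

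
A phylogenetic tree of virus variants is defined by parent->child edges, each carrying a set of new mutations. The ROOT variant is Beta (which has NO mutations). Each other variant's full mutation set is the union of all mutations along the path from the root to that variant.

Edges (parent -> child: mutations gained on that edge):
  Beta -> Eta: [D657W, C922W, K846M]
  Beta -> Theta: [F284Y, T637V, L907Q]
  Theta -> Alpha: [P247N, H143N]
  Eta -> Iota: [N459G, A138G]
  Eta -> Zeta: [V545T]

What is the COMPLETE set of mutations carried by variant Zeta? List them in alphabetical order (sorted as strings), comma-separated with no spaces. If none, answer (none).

At Beta: gained [] -> total []
At Eta: gained ['D657W', 'C922W', 'K846M'] -> total ['C922W', 'D657W', 'K846M']
At Zeta: gained ['V545T'] -> total ['C922W', 'D657W', 'K846M', 'V545T']

Answer: C922W,D657W,K846M,V545T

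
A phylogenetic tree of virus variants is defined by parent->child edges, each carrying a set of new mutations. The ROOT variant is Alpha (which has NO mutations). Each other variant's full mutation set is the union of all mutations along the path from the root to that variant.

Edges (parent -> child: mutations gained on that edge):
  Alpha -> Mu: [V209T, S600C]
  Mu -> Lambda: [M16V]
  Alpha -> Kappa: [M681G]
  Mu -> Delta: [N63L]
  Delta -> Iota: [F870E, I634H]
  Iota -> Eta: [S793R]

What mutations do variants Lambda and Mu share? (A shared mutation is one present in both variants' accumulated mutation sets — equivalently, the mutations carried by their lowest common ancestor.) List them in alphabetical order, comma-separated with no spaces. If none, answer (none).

Answer: S600C,V209T

Derivation:
Accumulating mutations along path to Lambda:
  At Alpha: gained [] -> total []
  At Mu: gained ['V209T', 'S600C'] -> total ['S600C', 'V209T']
  At Lambda: gained ['M16V'] -> total ['M16V', 'S600C', 'V209T']
Mutations(Lambda) = ['M16V', 'S600C', 'V209T']
Accumulating mutations along path to Mu:
  At Alpha: gained [] -> total []
  At Mu: gained ['V209T', 'S600C'] -> total ['S600C', 'V209T']
Mutations(Mu) = ['S600C', 'V209T']
Intersection: ['M16V', 'S600C', 'V209T'] ∩ ['S600C', 'V209T'] = ['S600C', 'V209T']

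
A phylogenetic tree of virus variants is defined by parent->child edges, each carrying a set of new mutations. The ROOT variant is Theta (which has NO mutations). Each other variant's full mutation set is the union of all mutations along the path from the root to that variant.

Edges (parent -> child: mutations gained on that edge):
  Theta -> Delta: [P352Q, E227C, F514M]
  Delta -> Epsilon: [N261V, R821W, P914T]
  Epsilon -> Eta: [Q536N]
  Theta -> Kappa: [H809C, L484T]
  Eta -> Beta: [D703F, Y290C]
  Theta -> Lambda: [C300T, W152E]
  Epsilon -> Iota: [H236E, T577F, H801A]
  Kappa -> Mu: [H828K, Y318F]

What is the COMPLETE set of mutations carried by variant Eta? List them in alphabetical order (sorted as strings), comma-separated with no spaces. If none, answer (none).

Answer: E227C,F514M,N261V,P352Q,P914T,Q536N,R821W

Derivation:
At Theta: gained [] -> total []
At Delta: gained ['P352Q', 'E227C', 'F514M'] -> total ['E227C', 'F514M', 'P352Q']
At Epsilon: gained ['N261V', 'R821W', 'P914T'] -> total ['E227C', 'F514M', 'N261V', 'P352Q', 'P914T', 'R821W']
At Eta: gained ['Q536N'] -> total ['E227C', 'F514M', 'N261V', 'P352Q', 'P914T', 'Q536N', 'R821W']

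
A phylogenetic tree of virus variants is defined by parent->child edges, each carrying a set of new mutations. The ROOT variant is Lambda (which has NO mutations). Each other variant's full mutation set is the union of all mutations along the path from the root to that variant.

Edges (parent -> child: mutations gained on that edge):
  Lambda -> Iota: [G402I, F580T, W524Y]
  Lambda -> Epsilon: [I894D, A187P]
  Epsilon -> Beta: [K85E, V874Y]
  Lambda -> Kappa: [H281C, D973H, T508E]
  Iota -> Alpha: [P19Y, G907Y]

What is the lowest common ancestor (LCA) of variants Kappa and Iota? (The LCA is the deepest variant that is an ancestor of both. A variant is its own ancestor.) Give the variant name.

Path from root to Kappa: Lambda -> Kappa
  ancestors of Kappa: {Lambda, Kappa}
Path from root to Iota: Lambda -> Iota
  ancestors of Iota: {Lambda, Iota}
Common ancestors: {Lambda}
Walk up from Iota: Iota (not in ancestors of Kappa), Lambda (in ancestors of Kappa)
Deepest common ancestor (LCA) = Lambda

Answer: Lambda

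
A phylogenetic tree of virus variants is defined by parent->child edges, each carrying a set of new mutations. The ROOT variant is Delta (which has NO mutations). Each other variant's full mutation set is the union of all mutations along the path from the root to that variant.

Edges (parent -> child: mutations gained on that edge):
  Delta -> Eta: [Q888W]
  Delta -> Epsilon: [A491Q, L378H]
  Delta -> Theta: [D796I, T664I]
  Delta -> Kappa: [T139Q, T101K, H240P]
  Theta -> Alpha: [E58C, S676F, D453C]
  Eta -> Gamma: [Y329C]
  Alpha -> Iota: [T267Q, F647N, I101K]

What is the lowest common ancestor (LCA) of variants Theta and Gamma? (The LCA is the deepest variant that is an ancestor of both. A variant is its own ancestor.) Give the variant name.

Answer: Delta

Derivation:
Path from root to Theta: Delta -> Theta
  ancestors of Theta: {Delta, Theta}
Path from root to Gamma: Delta -> Eta -> Gamma
  ancestors of Gamma: {Delta, Eta, Gamma}
Common ancestors: {Delta}
Walk up from Gamma: Gamma (not in ancestors of Theta), Eta (not in ancestors of Theta), Delta (in ancestors of Theta)
Deepest common ancestor (LCA) = Delta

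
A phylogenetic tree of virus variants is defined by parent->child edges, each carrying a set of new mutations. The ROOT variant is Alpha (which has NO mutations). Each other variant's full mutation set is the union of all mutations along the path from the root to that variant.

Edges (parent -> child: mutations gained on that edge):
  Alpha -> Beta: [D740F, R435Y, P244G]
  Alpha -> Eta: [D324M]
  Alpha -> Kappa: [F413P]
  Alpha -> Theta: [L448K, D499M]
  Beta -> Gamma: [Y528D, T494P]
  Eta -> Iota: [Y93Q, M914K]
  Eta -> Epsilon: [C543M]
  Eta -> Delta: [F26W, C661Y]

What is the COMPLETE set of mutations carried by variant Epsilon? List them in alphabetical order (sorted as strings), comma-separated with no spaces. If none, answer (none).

Answer: C543M,D324M

Derivation:
At Alpha: gained [] -> total []
At Eta: gained ['D324M'] -> total ['D324M']
At Epsilon: gained ['C543M'] -> total ['C543M', 'D324M']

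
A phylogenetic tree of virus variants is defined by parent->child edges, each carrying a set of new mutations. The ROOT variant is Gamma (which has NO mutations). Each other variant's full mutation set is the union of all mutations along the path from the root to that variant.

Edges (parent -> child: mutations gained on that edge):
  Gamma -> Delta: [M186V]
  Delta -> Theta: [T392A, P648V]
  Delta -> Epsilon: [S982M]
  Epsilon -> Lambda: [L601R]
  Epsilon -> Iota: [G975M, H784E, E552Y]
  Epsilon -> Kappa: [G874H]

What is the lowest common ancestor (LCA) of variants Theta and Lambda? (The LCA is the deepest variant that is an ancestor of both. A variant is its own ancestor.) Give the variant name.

Answer: Delta

Derivation:
Path from root to Theta: Gamma -> Delta -> Theta
  ancestors of Theta: {Gamma, Delta, Theta}
Path from root to Lambda: Gamma -> Delta -> Epsilon -> Lambda
  ancestors of Lambda: {Gamma, Delta, Epsilon, Lambda}
Common ancestors: {Gamma, Delta}
Walk up from Lambda: Lambda (not in ancestors of Theta), Epsilon (not in ancestors of Theta), Delta (in ancestors of Theta), Gamma (in ancestors of Theta)
Deepest common ancestor (LCA) = Delta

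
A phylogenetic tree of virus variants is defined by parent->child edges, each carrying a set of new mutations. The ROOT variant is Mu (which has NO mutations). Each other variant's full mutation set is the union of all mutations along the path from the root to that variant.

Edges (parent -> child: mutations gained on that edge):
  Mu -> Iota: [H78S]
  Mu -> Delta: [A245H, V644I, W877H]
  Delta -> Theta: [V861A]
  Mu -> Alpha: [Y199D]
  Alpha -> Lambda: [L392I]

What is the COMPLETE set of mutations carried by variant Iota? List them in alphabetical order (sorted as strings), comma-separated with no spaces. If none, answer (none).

Answer: H78S

Derivation:
At Mu: gained [] -> total []
At Iota: gained ['H78S'] -> total ['H78S']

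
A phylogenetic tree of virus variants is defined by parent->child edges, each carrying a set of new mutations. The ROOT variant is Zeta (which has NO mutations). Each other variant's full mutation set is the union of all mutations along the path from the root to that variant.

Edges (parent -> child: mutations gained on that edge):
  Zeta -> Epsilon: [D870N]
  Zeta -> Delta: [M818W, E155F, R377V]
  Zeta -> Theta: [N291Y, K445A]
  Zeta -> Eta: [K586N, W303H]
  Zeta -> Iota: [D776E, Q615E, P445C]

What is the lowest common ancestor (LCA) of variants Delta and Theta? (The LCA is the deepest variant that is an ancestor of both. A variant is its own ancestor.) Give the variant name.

Answer: Zeta

Derivation:
Path from root to Delta: Zeta -> Delta
  ancestors of Delta: {Zeta, Delta}
Path from root to Theta: Zeta -> Theta
  ancestors of Theta: {Zeta, Theta}
Common ancestors: {Zeta}
Walk up from Theta: Theta (not in ancestors of Delta), Zeta (in ancestors of Delta)
Deepest common ancestor (LCA) = Zeta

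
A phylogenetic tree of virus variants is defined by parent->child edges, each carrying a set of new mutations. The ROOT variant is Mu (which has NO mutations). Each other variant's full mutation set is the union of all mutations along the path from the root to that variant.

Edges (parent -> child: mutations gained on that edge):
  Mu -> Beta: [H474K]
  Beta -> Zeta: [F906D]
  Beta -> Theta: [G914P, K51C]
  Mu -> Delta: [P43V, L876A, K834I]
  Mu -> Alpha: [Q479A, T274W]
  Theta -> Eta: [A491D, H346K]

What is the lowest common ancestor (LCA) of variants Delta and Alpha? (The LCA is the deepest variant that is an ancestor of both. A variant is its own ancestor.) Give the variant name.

Answer: Mu

Derivation:
Path from root to Delta: Mu -> Delta
  ancestors of Delta: {Mu, Delta}
Path from root to Alpha: Mu -> Alpha
  ancestors of Alpha: {Mu, Alpha}
Common ancestors: {Mu}
Walk up from Alpha: Alpha (not in ancestors of Delta), Mu (in ancestors of Delta)
Deepest common ancestor (LCA) = Mu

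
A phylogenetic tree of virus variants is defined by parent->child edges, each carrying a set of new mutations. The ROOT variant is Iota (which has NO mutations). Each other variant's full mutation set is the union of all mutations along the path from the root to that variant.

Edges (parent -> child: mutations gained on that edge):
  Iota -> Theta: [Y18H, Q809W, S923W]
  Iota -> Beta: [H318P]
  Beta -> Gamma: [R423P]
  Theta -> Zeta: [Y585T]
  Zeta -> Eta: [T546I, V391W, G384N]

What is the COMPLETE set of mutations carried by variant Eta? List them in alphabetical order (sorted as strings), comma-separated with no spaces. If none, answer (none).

At Iota: gained [] -> total []
At Theta: gained ['Y18H', 'Q809W', 'S923W'] -> total ['Q809W', 'S923W', 'Y18H']
At Zeta: gained ['Y585T'] -> total ['Q809W', 'S923W', 'Y18H', 'Y585T']
At Eta: gained ['T546I', 'V391W', 'G384N'] -> total ['G384N', 'Q809W', 'S923W', 'T546I', 'V391W', 'Y18H', 'Y585T']

Answer: G384N,Q809W,S923W,T546I,V391W,Y18H,Y585T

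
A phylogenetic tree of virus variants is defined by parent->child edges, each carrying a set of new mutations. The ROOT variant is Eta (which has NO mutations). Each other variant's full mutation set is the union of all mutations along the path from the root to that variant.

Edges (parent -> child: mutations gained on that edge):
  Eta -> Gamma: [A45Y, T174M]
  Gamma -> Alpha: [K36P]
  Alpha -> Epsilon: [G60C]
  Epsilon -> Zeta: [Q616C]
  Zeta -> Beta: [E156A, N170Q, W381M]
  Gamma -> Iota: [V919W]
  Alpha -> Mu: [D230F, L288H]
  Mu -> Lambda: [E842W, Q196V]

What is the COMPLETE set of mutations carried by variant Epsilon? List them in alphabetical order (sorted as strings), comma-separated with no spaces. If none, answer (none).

At Eta: gained [] -> total []
At Gamma: gained ['A45Y', 'T174M'] -> total ['A45Y', 'T174M']
At Alpha: gained ['K36P'] -> total ['A45Y', 'K36P', 'T174M']
At Epsilon: gained ['G60C'] -> total ['A45Y', 'G60C', 'K36P', 'T174M']

Answer: A45Y,G60C,K36P,T174M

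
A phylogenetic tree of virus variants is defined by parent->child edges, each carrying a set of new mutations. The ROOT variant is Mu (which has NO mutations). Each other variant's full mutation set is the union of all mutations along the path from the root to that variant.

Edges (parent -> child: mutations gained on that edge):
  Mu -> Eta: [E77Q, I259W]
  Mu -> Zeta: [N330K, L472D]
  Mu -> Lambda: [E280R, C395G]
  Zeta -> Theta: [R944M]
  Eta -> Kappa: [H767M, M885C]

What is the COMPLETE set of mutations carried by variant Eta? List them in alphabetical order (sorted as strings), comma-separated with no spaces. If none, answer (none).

Answer: E77Q,I259W

Derivation:
At Mu: gained [] -> total []
At Eta: gained ['E77Q', 'I259W'] -> total ['E77Q', 'I259W']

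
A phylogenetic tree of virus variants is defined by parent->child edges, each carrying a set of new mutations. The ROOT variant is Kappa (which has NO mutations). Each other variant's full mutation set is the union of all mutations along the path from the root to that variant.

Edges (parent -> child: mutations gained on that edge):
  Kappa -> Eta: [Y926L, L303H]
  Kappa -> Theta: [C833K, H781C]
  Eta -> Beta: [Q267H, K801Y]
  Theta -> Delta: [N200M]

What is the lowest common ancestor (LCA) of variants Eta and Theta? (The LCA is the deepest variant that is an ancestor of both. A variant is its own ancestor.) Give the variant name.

Path from root to Eta: Kappa -> Eta
  ancestors of Eta: {Kappa, Eta}
Path from root to Theta: Kappa -> Theta
  ancestors of Theta: {Kappa, Theta}
Common ancestors: {Kappa}
Walk up from Theta: Theta (not in ancestors of Eta), Kappa (in ancestors of Eta)
Deepest common ancestor (LCA) = Kappa

Answer: Kappa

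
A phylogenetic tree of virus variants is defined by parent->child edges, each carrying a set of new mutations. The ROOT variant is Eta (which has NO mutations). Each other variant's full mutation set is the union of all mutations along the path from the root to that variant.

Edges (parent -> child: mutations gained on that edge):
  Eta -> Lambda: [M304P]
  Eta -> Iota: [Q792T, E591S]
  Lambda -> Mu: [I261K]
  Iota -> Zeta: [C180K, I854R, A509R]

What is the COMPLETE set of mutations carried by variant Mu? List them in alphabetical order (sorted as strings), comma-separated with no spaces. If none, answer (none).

Answer: I261K,M304P

Derivation:
At Eta: gained [] -> total []
At Lambda: gained ['M304P'] -> total ['M304P']
At Mu: gained ['I261K'] -> total ['I261K', 'M304P']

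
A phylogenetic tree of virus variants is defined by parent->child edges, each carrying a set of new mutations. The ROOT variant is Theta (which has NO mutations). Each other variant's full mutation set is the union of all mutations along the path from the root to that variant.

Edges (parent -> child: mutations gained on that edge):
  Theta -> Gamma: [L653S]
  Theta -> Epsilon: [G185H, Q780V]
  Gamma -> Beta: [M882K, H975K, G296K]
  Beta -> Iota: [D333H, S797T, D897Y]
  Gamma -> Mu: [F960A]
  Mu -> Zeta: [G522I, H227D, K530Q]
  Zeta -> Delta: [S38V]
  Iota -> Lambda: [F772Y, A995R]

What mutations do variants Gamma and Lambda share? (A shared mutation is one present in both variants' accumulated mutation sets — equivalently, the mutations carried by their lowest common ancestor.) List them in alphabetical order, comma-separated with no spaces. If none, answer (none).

Answer: L653S

Derivation:
Accumulating mutations along path to Gamma:
  At Theta: gained [] -> total []
  At Gamma: gained ['L653S'] -> total ['L653S']
Mutations(Gamma) = ['L653S']
Accumulating mutations along path to Lambda:
  At Theta: gained [] -> total []
  At Gamma: gained ['L653S'] -> total ['L653S']
  At Beta: gained ['M882K', 'H975K', 'G296K'] -> total ['G296K', 'H975K', 'L653S', 'M882K']
  At Iota: gained ['D333H', 'S797T', 'D897Y'] -> total ['D333H', 'D897Y', 'G296K', 'H975K', 'L653S', 'M882K', 'S797T']
  At Lambda: gained ['F772Y', 'A995R'] -> total ['A995R', 'D333H', 'D897Y', 'F772Y', 'G296K', 'H975K', 'L653S', 'M882K', 'S797T']
Mutations(Lambda) = ['A995R', 'D333H', 'D897Y', 'F772Y', 'G296K', 'H975K', 'L653S', 'M882K', 'S797T']
Intersection: ['L653S'] ∩ ['A995R', 'D333H', 'D897Y', 'F772Y', 'G296K', 'H975K', 'L653S', 'M882K', 'S797T'] = ['L653S']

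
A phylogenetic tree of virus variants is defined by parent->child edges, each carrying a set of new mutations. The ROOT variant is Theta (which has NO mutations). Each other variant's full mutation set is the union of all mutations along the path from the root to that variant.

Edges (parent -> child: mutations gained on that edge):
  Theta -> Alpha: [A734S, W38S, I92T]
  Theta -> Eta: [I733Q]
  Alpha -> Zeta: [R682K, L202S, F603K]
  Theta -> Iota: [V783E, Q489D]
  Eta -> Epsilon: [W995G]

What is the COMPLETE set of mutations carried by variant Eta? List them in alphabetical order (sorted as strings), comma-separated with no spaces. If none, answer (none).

Answer: I733Q

Derivation:
At Theta: gained [] -> total []
At Eta: gained ['I733Q'] -> total ['I733Q']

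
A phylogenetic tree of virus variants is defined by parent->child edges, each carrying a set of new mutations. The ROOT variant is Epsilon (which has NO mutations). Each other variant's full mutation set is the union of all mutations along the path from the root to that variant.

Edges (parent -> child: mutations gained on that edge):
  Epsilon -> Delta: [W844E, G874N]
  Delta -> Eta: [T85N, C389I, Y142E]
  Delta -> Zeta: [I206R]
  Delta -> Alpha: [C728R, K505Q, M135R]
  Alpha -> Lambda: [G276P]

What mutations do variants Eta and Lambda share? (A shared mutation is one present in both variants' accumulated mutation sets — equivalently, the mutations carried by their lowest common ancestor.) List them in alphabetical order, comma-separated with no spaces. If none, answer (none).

Answer: G874N,W844E

Derivation:
Accumulating mutations along path to Eta:
  At Epsilon: gained [] -> total []
  At Delta: gained ['W844E', 'G874N'] -> total ['G874N', 'W844E']
  At Eta: gained ['T85N', 'C389I', 'Y142E'] -> total ['C389I', 'G874N', 'T85N', 'W844E', 'Y142E']
Mutations(Eta) = ['C389I', 'G874N', 'T85N', 'W844E', 'Y142E']
Accumulating mutations along path to Lambda:
  At Epsilon: gained [] -> total []
  At Delta: gained ['W844E', 'G874N'] -> total ['G874N', 'W844E']
  At Alpha: gained ['C728R', 'K505Q', 'M135R'] -> total ['C728R', 'G874N', 'K505Q', 'M135R', 'W844E']
  At Lambda: gained ['G276P'] -> total ['C728R', 'G276P', 'G874N', 'K505Q', 'M135R', 'W844E']
Mutations(Lambda) = ['C728R', 'G276P', 'G874N', 'K505Q', 'M135R', 'W844E']
Intersection: ['C389I', 'G874N', 'T85N', 'W844E', 'Y142E'] ∩ ['C728R', 'G276P', 'G874N', 'K505Q', 'M135R', 'W844E'] = ['G874N', 'W844E']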